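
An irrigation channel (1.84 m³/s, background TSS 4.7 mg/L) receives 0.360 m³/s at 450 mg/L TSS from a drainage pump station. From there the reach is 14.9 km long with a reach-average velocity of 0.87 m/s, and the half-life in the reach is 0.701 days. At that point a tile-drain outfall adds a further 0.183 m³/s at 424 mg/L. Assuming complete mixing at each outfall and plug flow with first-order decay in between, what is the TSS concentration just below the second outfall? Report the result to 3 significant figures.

91.4 mg/L

Mixed concentration C = ΣQC/ΣQ = (1.840·4.700 + 0.3600·450.0) / 2.200 = 170.6/2.200 = 77.57 mg/L; combined flow 2.200 m³/s.
Travel time t = 14.9·1000 / 0.87 = 17130 s = 4.757 h.
Half-life 0.701 d → k = ln 2 / 0.701 = 0.9888 d⁻¹.
First-order decay: C = 77.57·exp(−k·t) = 77.57·0.8220 = 63.76 mg/L.
At the second outfall, C = (2.200·63.76 + 0.1830·424.0) / (2.200 + 0.1830) = 91.43 mg/L.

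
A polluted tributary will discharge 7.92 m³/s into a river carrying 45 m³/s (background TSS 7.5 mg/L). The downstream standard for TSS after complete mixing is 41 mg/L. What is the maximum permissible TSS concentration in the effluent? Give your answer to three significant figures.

231 mg/L

At the limit, (Qr·Cr + Qe·Cₑ)/(Qr + Qe) = 41:
Cₑ = (52.92·41 − 45.00·7.500) / 7.920 = 231.3 mg/L.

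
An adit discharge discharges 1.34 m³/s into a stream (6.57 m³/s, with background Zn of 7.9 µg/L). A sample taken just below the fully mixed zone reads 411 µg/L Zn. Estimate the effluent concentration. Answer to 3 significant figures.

Mass balance: 6.570·7.900 + 1.340·Cₑ = 7.910·411.0
→ Cₑ = (7.910·411.0 − 6.570·7.900) / 1.340 = 2387 µg/L.

2390 µg/L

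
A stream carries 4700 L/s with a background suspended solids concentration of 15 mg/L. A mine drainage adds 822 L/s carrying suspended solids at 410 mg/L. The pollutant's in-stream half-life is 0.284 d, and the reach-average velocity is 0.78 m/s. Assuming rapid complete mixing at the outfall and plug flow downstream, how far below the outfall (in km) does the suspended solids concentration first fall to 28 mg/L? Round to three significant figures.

26.8 km

Flow-weighted average: C = (4700·15.00 + 822.0·410.0) / 5522 = 407500/5522 = 73.80 mg/L.
Half-life 0.284 d → k = ln 2 / 0.284 = 2.441 d⁻¹.
Set 73.80·exp(−k·t) = 28 → t = ln(73.80/28)/k = 34310 s = 9.530 h.
Distance = v·t = 0.78·34310 = 26760 m = 26.76 km.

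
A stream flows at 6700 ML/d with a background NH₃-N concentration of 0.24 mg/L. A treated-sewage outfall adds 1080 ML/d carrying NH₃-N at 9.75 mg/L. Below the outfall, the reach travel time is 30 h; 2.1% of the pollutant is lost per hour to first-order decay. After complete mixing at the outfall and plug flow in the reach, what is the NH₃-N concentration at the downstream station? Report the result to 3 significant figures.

After mixing, C = (6700·0.2400 + 1080·9.750) / 7780 = 12140/7780 = 1.560 mg/L.
2.1%/h lost → k = −ln(1 − 0.021) = 0.02122 h⁻¹.
First-order decay: C = 1.560·exp(−k·t) = 1.560·0.5290 = 0.8254 mg/L.

0.825 mg/L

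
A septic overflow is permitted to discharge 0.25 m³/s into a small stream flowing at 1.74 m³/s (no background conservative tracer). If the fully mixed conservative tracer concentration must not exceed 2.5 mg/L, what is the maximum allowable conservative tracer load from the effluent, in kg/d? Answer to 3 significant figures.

430 kg/d

Mass balance at the limit: 1.740·0 + 0.2500·Cₑ = 1.990·2.5 → Cₑ = 19.90 mg/L.
Load = 0.2500 m³/s × 19.90 g/m³ × 86 400 s/d = 429.8 kg/d.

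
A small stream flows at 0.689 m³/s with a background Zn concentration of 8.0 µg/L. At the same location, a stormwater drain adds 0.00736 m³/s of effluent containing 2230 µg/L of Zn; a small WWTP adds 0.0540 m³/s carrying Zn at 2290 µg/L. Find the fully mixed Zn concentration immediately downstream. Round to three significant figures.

194 µg/L

After mixing, C = (0.6890·8.000 + 0.007360·2230 + 0.05400·2290) / 0.7504 = 145.6/0.7504 = 194.0 µg/L.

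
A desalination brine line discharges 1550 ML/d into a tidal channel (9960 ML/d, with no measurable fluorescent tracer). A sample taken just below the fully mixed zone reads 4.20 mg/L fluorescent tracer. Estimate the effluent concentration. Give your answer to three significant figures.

Mass balance: 9960·0 + 1550·Cₑ = 11510·4.200
→ Cₑ = (11510·4.200 − 9960·0) / 1550 = 31.19 mg/L.

31.2 mg/L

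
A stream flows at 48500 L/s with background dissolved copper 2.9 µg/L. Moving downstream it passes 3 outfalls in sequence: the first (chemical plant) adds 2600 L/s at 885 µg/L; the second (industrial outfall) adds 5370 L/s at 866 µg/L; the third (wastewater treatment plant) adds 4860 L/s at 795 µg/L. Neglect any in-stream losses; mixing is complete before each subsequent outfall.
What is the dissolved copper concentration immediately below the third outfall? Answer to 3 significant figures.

179 µg/L

Outfall 1: combined Q = 51100 L/s; C = (48500·2.900 + 2600·885.0)/51100 = 47.78 µg/L.
Outfall 2: combined Q = 56470 L/s; C = (51100·47.78 + 5370·866.0)/56470 = 125.6 µg/L.
Outfall 3: combined Q = 61330 L/s; C = (56470·125.6 + 4860·795.0)/61330 = 178.6 µg/L.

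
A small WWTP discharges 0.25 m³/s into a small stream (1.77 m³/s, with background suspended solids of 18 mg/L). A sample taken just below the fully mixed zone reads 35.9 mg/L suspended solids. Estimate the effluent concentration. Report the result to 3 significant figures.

Mass balance: 1.770·18.00 + 0.2500·Cₑ = 2.020·35.90
→ Cₑ = (2.020·35.90 − 1.770·18.00) / 0.2500 = 162.6 mg/L.

163 mg/L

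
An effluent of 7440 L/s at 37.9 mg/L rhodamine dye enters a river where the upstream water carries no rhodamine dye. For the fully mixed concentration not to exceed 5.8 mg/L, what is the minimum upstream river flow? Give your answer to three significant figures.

Set C_mix = 5.8: (Q·0 + 7440·37.90) / (Q + 7440) = 5.8
→ Q = 7440·(37.90 − 5.8)/(5.8 − 0) = 41180 L/s.

41200 L/s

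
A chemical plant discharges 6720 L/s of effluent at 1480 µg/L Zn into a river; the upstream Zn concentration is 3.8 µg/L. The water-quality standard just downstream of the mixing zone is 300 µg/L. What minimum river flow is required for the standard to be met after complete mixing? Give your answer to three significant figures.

26800 L/s

Set C_mix = 300: (Q·3.800 + 6720·1480) / (Q + 6720) = 300
→ Q = 6720·(1480 − 300)/(300 − 3.800) = 26770 L/s.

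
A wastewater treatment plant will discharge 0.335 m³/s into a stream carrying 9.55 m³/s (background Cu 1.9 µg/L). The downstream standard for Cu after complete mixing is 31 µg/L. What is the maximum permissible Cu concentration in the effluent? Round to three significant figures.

861 µg/L

At the limit, (Qr·Cr + Qe·Cₑ)/(Qr + Qe) = 31:
Cₑ = (9.885·31 − 9.550·1.900) / 0.3350 = 860.6 µg/L.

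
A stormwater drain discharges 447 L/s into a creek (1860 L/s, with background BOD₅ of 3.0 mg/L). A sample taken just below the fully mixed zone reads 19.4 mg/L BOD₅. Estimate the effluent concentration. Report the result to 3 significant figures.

87.6 mg/L

Mass balance: 1860·3.000 + 447.0·Cₑ = 2307·19.40
→ Cₑ = (2307·19.40 − 1860·3.000) / 447.0 = 87.64 mg/L.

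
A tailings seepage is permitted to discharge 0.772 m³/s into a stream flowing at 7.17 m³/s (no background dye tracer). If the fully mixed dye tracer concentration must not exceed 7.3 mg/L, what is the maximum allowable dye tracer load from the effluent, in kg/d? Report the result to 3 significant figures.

5010 kg/d

Mass balance at the limit: 7.170·0 + 0.7720·Cₑ = 7.942·7.3 → Cₑ = 75.10 mg/L.
Load = 0.7720 m³/s × 75.10 g/m³ × 86 400 s/d = 5009 kg/d.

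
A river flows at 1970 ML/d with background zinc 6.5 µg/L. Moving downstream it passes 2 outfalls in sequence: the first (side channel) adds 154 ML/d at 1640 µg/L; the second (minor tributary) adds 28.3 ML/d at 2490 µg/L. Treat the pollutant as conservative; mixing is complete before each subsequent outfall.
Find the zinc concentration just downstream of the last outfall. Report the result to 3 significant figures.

156 µg/L

Below outfall 1: Q → 2124 ML/d, C = (1970·6.500 + 154.0·1640)/2124 = 124.9 µg/L.
Below outfall 2: Q → 2152 ML/d, C = (2124·124.9 + 28.30·2490)/2152 = 156.0 µg/L.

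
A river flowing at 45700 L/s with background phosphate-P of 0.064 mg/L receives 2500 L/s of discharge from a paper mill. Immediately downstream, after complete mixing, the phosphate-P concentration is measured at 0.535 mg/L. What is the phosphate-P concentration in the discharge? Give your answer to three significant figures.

9.14 mg/L

Mass balance: 45700·0.06400 + 2500·Cₑ = 48200·0.5350
→ Cₑ = (48200·0.5350 − 45700·0.06400) / 2500 = 9.145 mg/L.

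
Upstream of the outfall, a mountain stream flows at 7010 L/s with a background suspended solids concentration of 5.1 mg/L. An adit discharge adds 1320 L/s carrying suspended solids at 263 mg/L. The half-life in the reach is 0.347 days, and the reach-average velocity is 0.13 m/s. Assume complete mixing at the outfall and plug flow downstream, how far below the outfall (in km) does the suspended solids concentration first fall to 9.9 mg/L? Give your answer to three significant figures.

Flow-weighted average: C = (7010·5.100 + 1320·263.0) / 8330 = 382900/8330 = 45.97 mg/L.
Half-life 0.347 d → k = ln 2 / 0.347 = 1.998 d⁻¹.
Set 45.97·exp(−k·t) = 9.9 → t = ln(45.97/9.9)/k = 66410 s = 18.45 h.
Distance = v·t = 0.13·66410 = 8633 m = 8.633 km.

8.63 km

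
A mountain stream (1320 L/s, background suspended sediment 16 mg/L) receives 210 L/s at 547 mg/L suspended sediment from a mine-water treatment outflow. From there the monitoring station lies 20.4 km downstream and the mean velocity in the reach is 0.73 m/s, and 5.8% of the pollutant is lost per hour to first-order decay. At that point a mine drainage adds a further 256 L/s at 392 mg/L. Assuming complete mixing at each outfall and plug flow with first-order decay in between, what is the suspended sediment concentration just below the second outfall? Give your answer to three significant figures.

Mixed concentration C = ΣQC/ΣQ = (1320·16.00 + 210.0·547.0) / 1530 = 136000/1530 = 88.88 mg/L; combined flow 1530 L/s.
Travel time t = 20.4·1000 / 0.73 = 27950 s = 7.763 h.
5.8%/h lost → k = −ln(1 − 0.058) = 0.05975 h⁻¹.
First-order decay: C = 88.88·exp(−k·t) = 88.88·0.6289 = 55.90 mg/L.
Second outfall: C = (1530·55.90 + 256.0·392.0)/1786 = 104.1 mg/L.

104 mg/L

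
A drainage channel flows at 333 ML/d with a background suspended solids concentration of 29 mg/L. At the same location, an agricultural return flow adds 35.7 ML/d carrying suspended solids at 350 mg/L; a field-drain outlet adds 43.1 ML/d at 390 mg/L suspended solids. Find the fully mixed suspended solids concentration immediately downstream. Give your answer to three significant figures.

Mass balance: C = (333.0·29.00 + 35.70·350.0 + 43.10·390.0) / 411.8 = 38960/411.8 = 94.61 mg/L.

94.6 mg/L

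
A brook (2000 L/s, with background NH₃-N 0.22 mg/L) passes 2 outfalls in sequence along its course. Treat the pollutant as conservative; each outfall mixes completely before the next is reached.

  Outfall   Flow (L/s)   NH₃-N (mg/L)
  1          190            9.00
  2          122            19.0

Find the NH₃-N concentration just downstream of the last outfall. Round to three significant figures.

1.93 mg/L

Outfall 1: combined Q = 2190 L/s; C = (2000·0.2200 + 190.0·9.000)/2190 = 0.9817 mg/L.
Outfall 2: combined Q = 2312 L/s; C = (2190·0.9817 + 122.0·19.00)/2312 = 1.933 mg/L.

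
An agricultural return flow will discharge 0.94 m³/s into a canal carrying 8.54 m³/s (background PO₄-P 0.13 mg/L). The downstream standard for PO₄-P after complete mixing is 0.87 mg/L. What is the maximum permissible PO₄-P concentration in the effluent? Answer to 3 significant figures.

7.59 mg/L

At the limit, (Qr·Cr + Qe·Cₑ)/(Qr + Qe) = 0.87:
Cₑ = (9.480·0.87 − 8.540·0.1300) / 0.9400 = 7.593 mg/L.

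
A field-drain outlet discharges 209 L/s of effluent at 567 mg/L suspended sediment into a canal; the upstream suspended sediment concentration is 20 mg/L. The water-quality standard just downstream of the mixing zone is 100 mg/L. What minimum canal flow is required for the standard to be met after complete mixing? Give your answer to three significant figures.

Set C_mix = 100: (Q·20.00 + 209.0·567.0) / (Q + 209.0) = 100
→ Q = 209.0·(567.0 − 100)/(100 − 20.00) = 1220 L/s.

1220 L/s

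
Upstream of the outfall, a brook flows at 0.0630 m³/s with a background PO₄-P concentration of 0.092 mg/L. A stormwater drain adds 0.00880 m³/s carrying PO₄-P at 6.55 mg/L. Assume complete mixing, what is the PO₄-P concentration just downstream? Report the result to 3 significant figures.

0.884 mg/L

Conservation of mass: C = (0.06300·0.09200 + 0.008800·6.550) / 0.07180 = 0.06344/0.07180 = 0.8835 mg/L.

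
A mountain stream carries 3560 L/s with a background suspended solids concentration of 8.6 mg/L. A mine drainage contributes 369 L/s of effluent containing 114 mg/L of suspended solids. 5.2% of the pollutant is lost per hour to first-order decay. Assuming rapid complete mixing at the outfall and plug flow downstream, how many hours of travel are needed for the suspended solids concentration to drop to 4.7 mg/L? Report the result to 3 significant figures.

25.7 h

Mixed concentration C = ΣQC/ΣQ = (3560·8.600 + 369.0·114.0) / 3929 = 72680/3929 = 18.50 mg/L.
5.2%/h lost → k = −ln(1 − 0.052) = 0.05340 h⁻¹.
18.50·exp(−k·t) = 4.7 → t = ln(18.50/4.7)/k = 92370 s = 25.66 h.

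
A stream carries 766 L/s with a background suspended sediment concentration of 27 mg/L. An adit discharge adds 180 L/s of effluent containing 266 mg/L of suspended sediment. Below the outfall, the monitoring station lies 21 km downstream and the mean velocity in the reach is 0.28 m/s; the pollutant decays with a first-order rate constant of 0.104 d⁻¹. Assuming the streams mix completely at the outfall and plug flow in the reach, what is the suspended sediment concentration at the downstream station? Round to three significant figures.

Mass balance: C = (766.0·27.00 + 180.0·266.0) / 946.0 = 68560/946.0 = 72.48 mg/L.
Travel time t = 21·1000 / 0.28 = 75000 s = 20.83 h.
Decay over the reach: 72.48·exp(−kt) = 72.48·0.9137 = 66.22 mg/L.

66.2 mg/L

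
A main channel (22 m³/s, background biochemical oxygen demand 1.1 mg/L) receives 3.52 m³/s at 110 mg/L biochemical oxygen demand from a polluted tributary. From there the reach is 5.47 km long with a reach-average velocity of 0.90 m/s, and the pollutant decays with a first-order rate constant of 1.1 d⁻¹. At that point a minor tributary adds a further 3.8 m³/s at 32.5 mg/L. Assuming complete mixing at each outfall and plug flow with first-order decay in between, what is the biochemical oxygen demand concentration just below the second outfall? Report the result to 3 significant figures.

17.2 mg/L

Flow-weighted average: C = (22.00·1.100 + 3.520·110.0) / 25.52 = 411.4/25.52 = 16.12 mg/L; combined flow 25.52 m³/s.
Travel time t = 5.47·1000 / 0.90 = 6078 s = 1.688 h.
Applying C = C₀e^(−kt): 16.12 × 0.9255 = 14.92 mg/L.
Second outfall: C = (25.52·14.92 + 3.800·32.50)/29.32 = 17.20 mg/L.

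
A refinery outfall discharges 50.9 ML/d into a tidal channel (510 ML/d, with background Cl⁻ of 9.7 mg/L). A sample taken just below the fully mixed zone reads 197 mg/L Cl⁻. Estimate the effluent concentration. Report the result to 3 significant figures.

2070 mg/L

Mass balance: 510.0·9.700 + 50.90·Cₑ = 560.9·197.0
→ Cₑ = (560.9·197.0 − 510.0·9.700) / 50.90 = 2074 mg/L.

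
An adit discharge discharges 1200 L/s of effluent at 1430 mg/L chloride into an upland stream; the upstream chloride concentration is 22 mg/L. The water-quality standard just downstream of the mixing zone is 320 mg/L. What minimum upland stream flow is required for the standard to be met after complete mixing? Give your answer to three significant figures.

4470 L/s

Set C_mix = 320: (Q·22.00 + 1200·1430) / (Q + 1200) = 320
→ Q = 1200·(1430 − 320)/(320 − 22.00) = 4470 L/s.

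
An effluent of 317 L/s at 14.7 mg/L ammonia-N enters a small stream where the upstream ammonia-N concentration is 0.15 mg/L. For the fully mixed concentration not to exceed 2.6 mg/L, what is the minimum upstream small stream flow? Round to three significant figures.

Set C_mix = 2.6: (Q·0.1500 + 317.0·14.70) / (Q + 317.0) = 2.6
→ Q = 317.0·(14.70 − 2.6)/(2.6 − 0.1500) = 1566 L/s.

1570 L/s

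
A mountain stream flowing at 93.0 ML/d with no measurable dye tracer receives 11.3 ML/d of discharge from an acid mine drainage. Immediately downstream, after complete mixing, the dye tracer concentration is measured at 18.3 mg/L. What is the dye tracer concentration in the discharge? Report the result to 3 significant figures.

Mass balance: 93.00·0 + 11.30·Cₑ = 104.3·18.30
→ Cₑ = (104.3·18.30 − 93.00·0) / 11.30 = 168.9 mg/L.

169 mg/L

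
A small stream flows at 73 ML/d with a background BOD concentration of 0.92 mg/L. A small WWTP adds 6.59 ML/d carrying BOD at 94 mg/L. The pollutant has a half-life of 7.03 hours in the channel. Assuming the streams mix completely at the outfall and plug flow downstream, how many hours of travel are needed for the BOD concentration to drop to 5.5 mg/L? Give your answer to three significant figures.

4.57 h

Mixed concentration C = ΣQC/ΣQ = (73.00·0.9200 + 6.590·94.00) / 79.59 = 686.6/79.59 = 8.627 mg/L.
Half-life 7.03 h → k = ln 2 / 7.03 = 0.09860 h⁻¹ = 2.366 d⁻¹.
8.627·exp(−k·t) = 5.5 → t = ln(8.627/5.5)/k = 16440 s = 4.565 h.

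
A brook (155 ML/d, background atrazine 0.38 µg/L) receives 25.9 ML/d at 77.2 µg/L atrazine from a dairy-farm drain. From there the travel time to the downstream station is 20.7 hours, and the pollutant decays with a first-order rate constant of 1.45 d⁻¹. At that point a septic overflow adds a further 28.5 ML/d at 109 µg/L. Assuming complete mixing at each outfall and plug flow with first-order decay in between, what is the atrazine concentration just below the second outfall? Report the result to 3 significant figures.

17.6 µg/L

Conservation of mass: C = (155.0·0.3800 + 25.90·77.20) / 180.9 = 2058/180.9 = 11.38 µg/L; combined flow 180.9 ML/d.
First-order decay: C = 11.38·exp(−k·t) = 11.38·0.2863 = 3.258 µg/L.
Second outfall: C = (180.9·3.258 + 28.50·109.0)/209.4 = 17.65 µg/L.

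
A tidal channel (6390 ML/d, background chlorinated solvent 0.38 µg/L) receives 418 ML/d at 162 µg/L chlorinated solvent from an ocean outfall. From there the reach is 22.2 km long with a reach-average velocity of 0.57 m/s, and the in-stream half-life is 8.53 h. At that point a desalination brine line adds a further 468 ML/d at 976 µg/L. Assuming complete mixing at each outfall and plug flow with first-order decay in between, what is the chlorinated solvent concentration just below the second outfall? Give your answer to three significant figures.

Mass balance: C = (6390·0.3800 + 418.0·162.0) / 6808 = 70140/6808 = 10.30 µg/L; combined flow 6808 ML/d.
Travel time t = 22.2·1000 / 0.57 = 38950 s = 10.82 h.
Half-life 8.53 h → k = ln 2 / 8.53 = 0.08126 h⁻¹ = 1.950 d⁻¹.
First-order decay: C = 10.30·exp(−k·t) = 10.30·0.4151 = 4.277 µg/L.
Second outfall: C = (6808·4.277 + 468.0·976.0)/7276 = 66.78 µg/L.

66.8 µg/L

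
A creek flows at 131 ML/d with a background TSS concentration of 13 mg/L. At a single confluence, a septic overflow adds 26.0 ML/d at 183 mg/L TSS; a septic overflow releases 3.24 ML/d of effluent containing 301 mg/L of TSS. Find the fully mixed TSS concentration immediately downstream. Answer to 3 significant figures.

46.4 mg/L

Flow-weighted average: C = (131.0·13.00 + 26.00·183.0 + 3.240·301.0) / 160.2 = 7436/160.2 = 46.41 mg/L.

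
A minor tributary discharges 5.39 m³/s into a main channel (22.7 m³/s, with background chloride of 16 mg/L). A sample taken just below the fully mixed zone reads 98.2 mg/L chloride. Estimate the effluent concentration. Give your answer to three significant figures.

444 mg/L

Mass balance: 22.70·16.00 + 5.390·Cₑ = 28.09·98.20
→ Cₑ = (28.09·98.20 − 22.70·16.00) / 5.390 = 444.4 mg/L.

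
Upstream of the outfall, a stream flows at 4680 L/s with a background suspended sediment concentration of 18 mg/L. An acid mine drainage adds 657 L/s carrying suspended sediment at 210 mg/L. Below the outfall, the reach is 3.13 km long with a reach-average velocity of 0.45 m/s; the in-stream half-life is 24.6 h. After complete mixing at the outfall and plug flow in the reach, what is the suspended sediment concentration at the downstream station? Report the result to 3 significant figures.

39.4 mg/L

Flow-weighted average: C = (4680·18.00 + 657.0·210.0) / 5337 = 222200/5337 = 41.64 mg/L.
Travel time t = 3.13·1000 / 0.45 = 6956 s = 1.932 h.
Half-life 24.6 h → k = ln 2 / 24.6 = 0.02818 h⁻¹ = 0.6762 d⁻¹.
First-order decay: C = 41.64·exp(−k·t) = 41.64·0.9470 = 39.43 mg/L.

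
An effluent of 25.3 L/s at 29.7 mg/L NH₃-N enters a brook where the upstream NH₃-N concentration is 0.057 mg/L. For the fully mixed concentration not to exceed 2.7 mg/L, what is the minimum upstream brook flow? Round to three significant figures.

Set C_mix = 2.7: (Q·0.05700 + 25.30·29.70) / (Q + 25.30) = 2.7
→ Q = 25.30·(29.70 − 2.7)/(2.7 − 0.05700) = 258.5 L/s.

258 L/s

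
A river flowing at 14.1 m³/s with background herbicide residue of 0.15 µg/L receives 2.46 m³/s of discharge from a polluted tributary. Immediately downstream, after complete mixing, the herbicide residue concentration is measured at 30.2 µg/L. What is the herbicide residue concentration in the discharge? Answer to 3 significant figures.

Mass balance: 14.10·0.1500 + 2.460·Cₑ = 16.56·30.20
→ Cₑ = (16.56·30.20 − 14.10·0.1500) / 2.460 = 202.4 µg/L.

202 µg/L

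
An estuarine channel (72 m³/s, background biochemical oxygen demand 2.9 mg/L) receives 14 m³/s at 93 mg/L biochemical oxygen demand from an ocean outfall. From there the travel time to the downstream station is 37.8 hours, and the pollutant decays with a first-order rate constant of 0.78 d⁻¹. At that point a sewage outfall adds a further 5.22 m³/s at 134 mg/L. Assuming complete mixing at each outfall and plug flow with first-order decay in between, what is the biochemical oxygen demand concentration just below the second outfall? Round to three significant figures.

Flow-weighted average: C = (72.00·2.900 + 14.00·93.00) / 86.00 = 1511/86.00 = 17.57 mg/L; combined flow 86.00 m³/s.
Decay over the reach: 17.57·exp(−kt) = 17.57·0.2927 = 5.143 mg/L.
At the second outfall, C = (86.00·5.143 + 5.220·134.0) / (86.00 + 5.220) = 12.52 mg/L.

12.5 mg/L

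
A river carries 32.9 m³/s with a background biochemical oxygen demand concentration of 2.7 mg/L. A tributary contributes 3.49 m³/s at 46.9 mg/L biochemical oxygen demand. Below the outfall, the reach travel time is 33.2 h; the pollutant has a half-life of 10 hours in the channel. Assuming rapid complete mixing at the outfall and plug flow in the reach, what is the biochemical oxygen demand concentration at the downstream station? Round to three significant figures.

Flow-weighted average: C = (32.90·2.700 + 3.490·46.90) / 36.39 = 252.5/36.39 = 6.939 mg/L.
Half-life 10 h → k = ln 2 / 10 = 0.06931 h⁻¹ = 1.664 d⁻¹.
Applying C = C₀e^(−kt): 6.939 × 0.1001 = 0.6948 mg/L.

0.695 mg/L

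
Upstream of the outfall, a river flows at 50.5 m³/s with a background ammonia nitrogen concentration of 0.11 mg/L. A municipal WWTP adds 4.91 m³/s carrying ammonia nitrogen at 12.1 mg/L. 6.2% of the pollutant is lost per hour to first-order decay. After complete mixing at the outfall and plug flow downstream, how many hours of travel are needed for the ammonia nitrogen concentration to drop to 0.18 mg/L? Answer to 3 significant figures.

Mass balance: C = (50.50·0.1100 + 4.910·12.10) / 55.41 = 64.97/55.41 = 1.172 mg/L.
6.2%/h lost → k = −ln(1 − 0.062) = 0.06401 h⁻¹.
1.172·exp(−k·t) = 0.18 → t = ln(1.172/0.18)/k = 105400 s = 29.28 h.

29.3 h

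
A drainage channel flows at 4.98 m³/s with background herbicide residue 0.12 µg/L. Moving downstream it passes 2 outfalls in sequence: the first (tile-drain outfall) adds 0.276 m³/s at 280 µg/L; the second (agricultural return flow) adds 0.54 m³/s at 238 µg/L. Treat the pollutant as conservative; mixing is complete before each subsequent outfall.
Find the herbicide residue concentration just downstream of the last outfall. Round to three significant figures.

Outfall 1: combined Q = 5.256 m³/s; C = (4.980·0.1200 + 0.2760·280.0)/5.256 = 14.82 µg/L.
Outfall 2: combined Q = 5.796 m³/s; C = (5.256·14.82 + 0.5400·238.0)/5.796 = 35.61 µg/L.

35.6 µg/L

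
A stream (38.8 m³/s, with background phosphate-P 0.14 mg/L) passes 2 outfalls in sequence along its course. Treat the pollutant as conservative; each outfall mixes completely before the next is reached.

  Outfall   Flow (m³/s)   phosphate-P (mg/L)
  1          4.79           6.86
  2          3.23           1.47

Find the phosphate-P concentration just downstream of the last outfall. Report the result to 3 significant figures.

Below outfall 1: Q → 43.59 m³/s, C = (38.80·0.1400 + 4.790·6.860)/43.59 = 0.8784 mg/L.
Below outfall 2: Q → 46.82 m³/s, C = (43.59·0.8784 + 3.230·1.470)/46.82 = 0.9193 mg/L.

0.919 mg/L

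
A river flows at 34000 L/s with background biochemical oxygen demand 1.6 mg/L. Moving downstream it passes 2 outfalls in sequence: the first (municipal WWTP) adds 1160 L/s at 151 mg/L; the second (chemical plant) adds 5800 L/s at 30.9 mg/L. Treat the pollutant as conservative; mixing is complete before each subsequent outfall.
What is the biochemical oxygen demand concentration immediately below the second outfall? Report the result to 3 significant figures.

Below outfall 1: Q → 35160 L/s, C = (34000·1.600 + 1160·151.0)/35160 = 6.529 mg/L.
Below outfall 2: Q → 40960 L/s, C = (35160·6.529 + 5800·30.90)/40960 = 9.980 mg/L.

9.98 mg/L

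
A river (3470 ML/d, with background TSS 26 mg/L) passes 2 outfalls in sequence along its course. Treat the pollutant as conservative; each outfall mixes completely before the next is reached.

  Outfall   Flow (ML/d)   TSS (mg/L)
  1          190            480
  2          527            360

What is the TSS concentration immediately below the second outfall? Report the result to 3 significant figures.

Below outfall 1: Q → 3660 ML/d, C = (3470·26.00 + 190.0·480.0)/3660 = 49.57 mg/L.
Below outfall 2: Q → 4187 ML/d, C = (3660·49.57 + 527.0·360.0)/4187 = 88.64 mg/L.

88.6 mg/L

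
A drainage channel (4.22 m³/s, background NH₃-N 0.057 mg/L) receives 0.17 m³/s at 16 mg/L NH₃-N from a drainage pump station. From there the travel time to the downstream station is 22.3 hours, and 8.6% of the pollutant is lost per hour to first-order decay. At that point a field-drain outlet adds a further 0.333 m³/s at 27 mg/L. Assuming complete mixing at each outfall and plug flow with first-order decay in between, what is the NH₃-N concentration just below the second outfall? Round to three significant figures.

1.99 mg/L

Flow-weighted average: C = (4.220·0.05700 + 0.1700·16.00) / 4.390 = 2.961/4.390 = 0.6744 mg/L; combined flow 4.390 m³/s.
8.6%/h lost → k = −ln(1 − 0.086) = 0.08992 h⁻¹.
First-order decay: C = 0.6744·exp(−k·t) = 0.6744·0.1346 = 0.09078 mg/L.
At the second outfall, C = (4.390·0.09078 + 0.3330·27.00) / (4.390 + 0.3330) = 1.988 mg/L.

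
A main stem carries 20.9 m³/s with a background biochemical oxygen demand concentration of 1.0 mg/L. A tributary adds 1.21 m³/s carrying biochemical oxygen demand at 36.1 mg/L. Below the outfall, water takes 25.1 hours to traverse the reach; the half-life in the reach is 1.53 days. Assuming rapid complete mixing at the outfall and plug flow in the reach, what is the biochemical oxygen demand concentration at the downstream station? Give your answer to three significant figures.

After mixing, C = (20.90·1.000 + 1.210·36.10) / 22.11 = 64.58/22.11 = 2.921 mg/L.
Half-life 1.53 d → k = ln 2 / 1.53 = 0.4530 d⁻¹.
Decay over the reach: 2.921·exp(−kt) = 2.921·0.6226 = 1.819 mg/L.

1.82 mg/L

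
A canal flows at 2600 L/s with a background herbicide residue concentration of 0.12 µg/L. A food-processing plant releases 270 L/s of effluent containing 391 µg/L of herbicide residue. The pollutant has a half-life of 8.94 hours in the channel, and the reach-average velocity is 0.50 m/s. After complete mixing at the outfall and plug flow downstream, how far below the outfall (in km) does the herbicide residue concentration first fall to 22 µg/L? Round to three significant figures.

12.0 km

After mixing, C = (2600·0.1200 + 270.0·391.0) / 2870 = 105900/2870 = 36.89 µg/L.
Half-life 8.94 h → k = ln 2 / 8.94 = 0.07753 h⁻¹ = 1.861 d⁻¹.
Set 36.89·exp(−k·t) = 22 → t = ln(36.89/22)/k = 24000 s = 6.668 h.
Distance = v·t = 0.50·24000 = 12000 m = 12.00 km.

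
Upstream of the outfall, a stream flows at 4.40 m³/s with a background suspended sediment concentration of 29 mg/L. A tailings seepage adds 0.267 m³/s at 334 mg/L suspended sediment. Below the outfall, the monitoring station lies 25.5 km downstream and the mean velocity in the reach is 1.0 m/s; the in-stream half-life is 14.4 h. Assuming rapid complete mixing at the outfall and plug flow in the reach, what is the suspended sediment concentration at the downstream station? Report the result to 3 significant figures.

33.0 mg/L

Mass balance: C = (4.400·29.00 + 0.2670·334.0) / 4.667 = 216.8/4.667 = 46.45 mg/L.
Travel time t = 25.5·1000 / 1.0 = 25500 s = 7.083 h.
Half-life 14.4 h → k = ln 2 / 14.4 = 0.04814 h⁻¹ = 1.155 d⁻¹.
Applying C = C₀e^(−kt): 46.45 × 0.7111 = 33.03 mg/L.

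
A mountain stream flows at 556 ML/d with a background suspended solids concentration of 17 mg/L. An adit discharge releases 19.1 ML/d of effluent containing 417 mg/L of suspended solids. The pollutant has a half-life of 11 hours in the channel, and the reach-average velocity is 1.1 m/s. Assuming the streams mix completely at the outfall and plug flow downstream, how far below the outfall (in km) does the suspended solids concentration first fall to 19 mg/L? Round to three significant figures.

29.3 km

Mixed concentration C = ΣQC/ΣQ = (556.0·17.00 + 19.10·417.0) / 575.1 = 17420/575.1 = 30.28 mg/L.
Half-life 11 h → k = ln 2 / 11 = 0.06301 h⁻¹ = 1.512 d⁻¹.
Set 30.28·exp(−k·t) = 19 → t = ln(30.28/19)/k = 26630 s = 7.398 h.
Distance = v·t = 1.1·26630 = 29300 m = 29.30 km.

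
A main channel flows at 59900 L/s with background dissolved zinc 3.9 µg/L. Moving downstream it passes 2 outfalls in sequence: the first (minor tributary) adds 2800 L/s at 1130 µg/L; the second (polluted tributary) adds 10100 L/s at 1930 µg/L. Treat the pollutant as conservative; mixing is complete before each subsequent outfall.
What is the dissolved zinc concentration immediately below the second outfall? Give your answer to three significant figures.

Below outfall 1: Q → 62700 L/s, C = (59900·3.900 + 2800·1130)/62700 = 54.19 µg/L.
Below outfall 2: Q → 72800 L/s, C = (62700·54.19 + 10100·1930)/72800 = 314.4 µg/L.

314 µg/L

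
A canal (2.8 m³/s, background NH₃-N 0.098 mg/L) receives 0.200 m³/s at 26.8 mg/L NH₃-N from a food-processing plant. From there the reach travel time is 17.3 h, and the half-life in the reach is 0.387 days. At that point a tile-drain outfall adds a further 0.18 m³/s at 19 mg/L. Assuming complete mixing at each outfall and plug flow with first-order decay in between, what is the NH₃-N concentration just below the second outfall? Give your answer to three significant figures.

Conservation of mass: C = (2.800·0.09800 + 0.2000·26.80) / 3.000 = 5.634/3.000 = 1.878 mg/L; combined flow 3.000 m³/s.
Half-life 0.387 d → k = ln 2 / 0.387 = 1.791 d⁻¹.
After decay, C = 1.878 × e^(−kt) = 1.878 × 0.2750 = 0.5164 mg/L.
At the second outfall, C = (3.000·0.5164 + 0.1800·19.00) / (3.000 + 0.1800) = 1.563 mg/L.

1.56 mg/L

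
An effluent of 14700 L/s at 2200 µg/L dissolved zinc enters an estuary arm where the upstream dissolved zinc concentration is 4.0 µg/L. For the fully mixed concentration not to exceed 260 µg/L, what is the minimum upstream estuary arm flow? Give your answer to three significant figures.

111000 L/s

Set C_mix = 260: (Q·4.000 + 14700·2200) / (Q + 14700) = 260
→ Q = 14700·(2200 − 260)/(260 − 4.000) = 111400 L/s.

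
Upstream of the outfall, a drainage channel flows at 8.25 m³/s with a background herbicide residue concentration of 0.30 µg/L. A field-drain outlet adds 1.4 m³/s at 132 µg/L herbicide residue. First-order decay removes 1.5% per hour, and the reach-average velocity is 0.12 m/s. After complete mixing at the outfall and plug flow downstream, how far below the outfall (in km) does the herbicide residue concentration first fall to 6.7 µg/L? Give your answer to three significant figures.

Flow-weighted average: C = (8.250·0.3000 + 1.400·132.0) / 9.650 = 187.3/9.650 = 19.41 µg/L.
1.5%/h lost → k = −ln(1 − 0.015) = 0.01511 h⁻¹.
Set 19.41·exp(−k·t) = 6.7 → t = ln(19.41/6.7)/k = 253300 s = 70.37 h.
Distance = v·t = 0.12·253300 = 30400 m = 30.40 km.

30.4 km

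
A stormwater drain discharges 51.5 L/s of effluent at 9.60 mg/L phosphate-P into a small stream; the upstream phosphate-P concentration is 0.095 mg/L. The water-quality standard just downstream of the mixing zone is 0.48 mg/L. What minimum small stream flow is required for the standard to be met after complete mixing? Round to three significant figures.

Set C_mix = 0.48: (Q·0.09500 + 51.50·9.600) / (Q + 51.50) = 0.48
→ Q = 51.50·(9.600 − 0.48)/(0.48 − 0.09500) = 1220 L/s.

1220 L/s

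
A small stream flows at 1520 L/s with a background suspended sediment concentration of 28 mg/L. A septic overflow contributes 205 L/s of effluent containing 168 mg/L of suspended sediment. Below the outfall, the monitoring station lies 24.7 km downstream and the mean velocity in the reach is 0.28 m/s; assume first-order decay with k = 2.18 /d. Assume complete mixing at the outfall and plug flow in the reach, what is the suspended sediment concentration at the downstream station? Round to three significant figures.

4.82 mg/L

Flow-weighted average: C = (1520·28.00 + 205.0·168.0) / 1725 = 77000/1725 = 44.64 mg/L.
Travel time t = 24.7·1000 / 0.28 = 88210 s = 24.50 h.
First-order decay: C = 44.64·exp(−k·t) = 44.64·0.1080 = 4.820 mg/L.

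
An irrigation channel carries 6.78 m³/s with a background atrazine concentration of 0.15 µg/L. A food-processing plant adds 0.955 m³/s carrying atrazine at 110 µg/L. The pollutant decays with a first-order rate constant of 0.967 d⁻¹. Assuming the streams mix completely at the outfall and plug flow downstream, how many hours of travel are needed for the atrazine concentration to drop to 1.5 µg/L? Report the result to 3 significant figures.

After mixing, C = (6.780·0.1500 + 0.9550·110.0) / 7.735 = 106.1/7.735 = 13.71 µg/L.
13.71·exp(−k·t) = 1.5 → t = ln(13.71/1.5)/k = 197700 s = 54.92 h.

54.9 h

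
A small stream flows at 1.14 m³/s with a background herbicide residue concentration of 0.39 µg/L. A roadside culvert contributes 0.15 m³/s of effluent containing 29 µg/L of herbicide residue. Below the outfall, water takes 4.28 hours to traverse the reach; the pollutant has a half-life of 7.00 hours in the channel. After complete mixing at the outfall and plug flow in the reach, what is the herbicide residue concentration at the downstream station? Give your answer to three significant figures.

Flow-weighted average: C = (1.140·0.3900 + 0.1500·29.00) / 1.290 = 4.795/1.290 = 3.717 µg/L.
Half-life 7.00 h → k = ln 2 / 7.00 = 0.09902 h⁻¹ = 2.377 d⁻¹.
After decay, C = 3.717 × e^(−kt) = 3.717 × 0.6545 = 2.433 µg/L.

2.43 µg/L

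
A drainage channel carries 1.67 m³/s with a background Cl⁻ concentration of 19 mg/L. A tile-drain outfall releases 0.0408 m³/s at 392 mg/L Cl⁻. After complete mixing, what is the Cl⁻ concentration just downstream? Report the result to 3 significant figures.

Conservation of mass: C = (1.670·19.00 + 0.04080·392.0) / 1.711 = 47.72/1.711 = 27.90 mg/L.

27.9 mg/L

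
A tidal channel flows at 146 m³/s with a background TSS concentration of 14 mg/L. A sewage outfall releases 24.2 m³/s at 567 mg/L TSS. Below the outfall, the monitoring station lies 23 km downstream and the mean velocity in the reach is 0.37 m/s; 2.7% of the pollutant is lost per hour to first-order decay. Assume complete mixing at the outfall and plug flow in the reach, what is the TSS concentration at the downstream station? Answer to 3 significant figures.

57.7 mg/L

Mass balance: C = (146.0·14.00 + 24.20·567.0) / 170.2 = 15770/170.2 = 92.63 mg/L.
Travel time t = 23·1000 / 0.37 = 62160 s = 17.27 h.
2.7%/h lost → k = −ln(1 − 0.027) = 0.02737 h⁻¹.
First-order decay: C = 92.63·exp(−k·t) = 92.63·0.6234 = 57.74 mg/L.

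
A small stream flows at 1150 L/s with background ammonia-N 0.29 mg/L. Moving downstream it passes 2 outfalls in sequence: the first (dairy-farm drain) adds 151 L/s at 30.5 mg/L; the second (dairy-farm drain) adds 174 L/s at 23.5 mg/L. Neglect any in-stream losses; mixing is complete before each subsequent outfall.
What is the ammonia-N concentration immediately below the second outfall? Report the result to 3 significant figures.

After outfall 1: Q = 1150 + 151.0 = 1301 L/s; C = (1150·0.2900 + 151.0·30.50)/1301 = 3.796 mg/L.
After outfall 2: Q = 1301 + 174.0 = 1475 L/s; C = (1301·3.796 + 174.0·23.50)/1475 = 6.121 mg/L.

6.12 mg/L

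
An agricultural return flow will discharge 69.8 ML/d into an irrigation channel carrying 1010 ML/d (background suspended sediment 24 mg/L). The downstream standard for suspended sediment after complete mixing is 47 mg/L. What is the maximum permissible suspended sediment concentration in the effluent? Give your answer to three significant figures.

380 mg/L

At the limit, (Qr·Cr + Qe·Cₑ)/(Qr + Qe) = 47:
Cₑ = (1080·47 − 1010·24.00) / 69.80 = 379.8 mg/L.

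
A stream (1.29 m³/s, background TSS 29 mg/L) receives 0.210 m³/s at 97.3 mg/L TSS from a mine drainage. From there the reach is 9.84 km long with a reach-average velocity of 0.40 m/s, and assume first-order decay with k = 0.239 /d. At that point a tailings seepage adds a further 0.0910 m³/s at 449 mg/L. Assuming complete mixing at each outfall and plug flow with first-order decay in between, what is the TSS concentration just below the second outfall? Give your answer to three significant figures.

59.6 mg/L

After mixing, C = (1.290·29.00 + 0.2100·97.30) / 1.500 = 57.84/1.500 = 38.56 mg/L; combined flow 1.500 m³/s.
Travel time t = 9.84·1000 / 0.40 = 24600 s = 6.833 h.
After decay, C = 38.56 × e^(−kt) = 38.56 × 0.9342 = 36.03 mg/L.
Second outfall: C = (1.500·36.03 + 0.09100·449.0)/1.591 = 59.65 mg/L.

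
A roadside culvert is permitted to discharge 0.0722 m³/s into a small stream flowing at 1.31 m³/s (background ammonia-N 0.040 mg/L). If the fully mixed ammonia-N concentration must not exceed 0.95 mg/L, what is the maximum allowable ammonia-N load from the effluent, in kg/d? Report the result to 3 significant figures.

109 kg/d

Mass balance at the limit: 1.310·0.04000 + 0.07220·Cₑ = 1.382·0.95 → Cₑ = 17.46 mg/L.
Load = 0.07220 m³/s × 17.46 g/m³ × 86 400 s/d = 108.9 kg/d.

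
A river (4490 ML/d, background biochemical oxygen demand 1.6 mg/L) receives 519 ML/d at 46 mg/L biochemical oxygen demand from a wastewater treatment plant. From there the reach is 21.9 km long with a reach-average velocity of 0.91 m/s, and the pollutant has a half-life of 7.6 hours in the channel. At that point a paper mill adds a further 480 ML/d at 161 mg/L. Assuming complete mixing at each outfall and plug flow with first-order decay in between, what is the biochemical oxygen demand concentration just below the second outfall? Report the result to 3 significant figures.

17.2 mg/L

Mass balance: C = (4490·1.600 + 519.0·46.00) / 5009 = 31060/5009 = 6.200 mg/L; combined flow 5009 ML/d.
Travel time t = 21.9·1000 / 0.91 = 24070 s = 6.685 h.
Half-life 7.6 h → k = ln 2 / 7.6 = 0.09120 h⁻¹ = 2.189 d⁻¹.
After decay, C = 6.200 × e^(−kt) = 6.200 × 0.5435 = 3.370 mg/L.
Second outfall: C = (5009·3.370 + 480.0·161.0)/5489 = 17.15 mg/L.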